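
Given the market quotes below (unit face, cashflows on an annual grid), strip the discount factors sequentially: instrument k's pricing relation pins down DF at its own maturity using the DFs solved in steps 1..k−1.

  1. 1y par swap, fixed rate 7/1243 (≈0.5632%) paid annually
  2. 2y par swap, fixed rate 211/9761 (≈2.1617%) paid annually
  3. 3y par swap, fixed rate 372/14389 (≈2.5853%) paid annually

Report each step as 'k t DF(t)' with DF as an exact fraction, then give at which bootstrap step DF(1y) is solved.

step 1 [1y] swap r/1=7/1243: DF=(1 − 7/1243·(0))/(1+7/1243) = 1243/1250 ≈ 0.994400
step 2 [2y] swap r/1=211/9761: DF=(1 − 211/9761·(0.994400))/(1+211/9761) = 4789/5000 ≈ 0.957800
step 3 [3y] swap r/1=372/14389: DF=(1 − 372/14389·(0.994400+0.957800))/(1+372/14389) = 1157/1250 ≈ 0.925600

1 1 1243/1250
2 2 4789/5000
3 3 1157/1250
DF(1y) is solved at step 1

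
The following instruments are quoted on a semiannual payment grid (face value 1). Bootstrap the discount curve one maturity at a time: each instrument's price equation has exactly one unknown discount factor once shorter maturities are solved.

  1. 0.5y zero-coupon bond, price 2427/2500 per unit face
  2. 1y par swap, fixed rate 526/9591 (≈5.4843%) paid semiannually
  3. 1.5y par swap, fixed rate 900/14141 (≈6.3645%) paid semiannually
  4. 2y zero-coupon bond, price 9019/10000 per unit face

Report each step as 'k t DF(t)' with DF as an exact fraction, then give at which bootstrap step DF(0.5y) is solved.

step 1 [0.5y] zero: DF = P = 2427/2500 ≈ 0.970800
step 2 [1y] swap r/2=263/9591: DF=(1 − 263/9591·(0.970800))/(1+263/9591) = 4737/5000 ≈ 0.947400
step 3 [1.5y] swap r/2=450/14141: DF=(1 − 450/14141·(0.970800+0.947400))/(1+450/14141) = 91/100 ≈ 0.910000
step 4 [2y] zero: DF = P = 9019/10000 ≈ 0.901900

1 1/2 2427/2500
2 1 4737/5000
3 3/2 91/100
4 2 9019/10000
DF(0.5y) is solved at step 1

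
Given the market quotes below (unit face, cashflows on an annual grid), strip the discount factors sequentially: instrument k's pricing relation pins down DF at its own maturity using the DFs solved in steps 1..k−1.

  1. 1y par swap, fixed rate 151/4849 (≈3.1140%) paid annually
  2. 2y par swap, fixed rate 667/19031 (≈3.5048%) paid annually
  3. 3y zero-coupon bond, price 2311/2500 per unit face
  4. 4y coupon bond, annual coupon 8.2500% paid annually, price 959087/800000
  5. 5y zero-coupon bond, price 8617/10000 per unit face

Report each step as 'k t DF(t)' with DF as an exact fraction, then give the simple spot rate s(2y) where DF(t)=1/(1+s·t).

step 1 [1y] swap r/1=151/4849: DF=(1 − 151/4849·(0))/(1+151/4849) = 4849/5000 ≈ 0.969800
step 2 [2y] swap r/1=667/19031: DF=(1 − 667/19031·(0.969800))/(1+667/19031) = 9333/10000 ≈ 0.933300
step 3 [3y] zero: DF = P = 2311/2500 ≈ 0.924400
step 4 [4y] bond c/1=33/400: DF=(959087/800000 − 33/400·(0.969800+0.933300+0.924400))/(1+33/400) = 223/250 ≈ 0.892000
step 5 [5y] zero: DF = P = 8617/10000 ≈ 0.861700

1 1 4849/5000
2 2 9333/10000
3 3 2311/2500
4 4 223/250
5 5 8617/10000
s(2y) = (1/(9333/10000) − 1)/(2) = 667/18666 ≈ 3.5733%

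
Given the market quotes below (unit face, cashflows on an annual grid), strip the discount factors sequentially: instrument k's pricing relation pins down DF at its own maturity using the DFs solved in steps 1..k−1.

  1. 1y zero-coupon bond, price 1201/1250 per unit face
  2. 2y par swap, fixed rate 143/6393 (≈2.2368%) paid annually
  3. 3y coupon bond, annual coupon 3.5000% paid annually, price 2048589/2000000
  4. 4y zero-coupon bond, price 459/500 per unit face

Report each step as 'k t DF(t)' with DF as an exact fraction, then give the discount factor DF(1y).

1 1 1201/1250
2 2 9571/10000
3 3 578/625
4 4 459/500
DF(1y) = 1201/1250 ≈ 0.960800

step 1 [1y] zero: DF = P = 1201/1250 ≈ 0.960800
step 2 [2y] swap r/1=143/6393: DF=(1 − 143/6393·(0.960800))/(1+143/6393) = 9571/10000 ≈ 0.957100
step 3 [3y] bond c/1=7/200: DF=(2048589/2000000 − 7/200·(0.960800+0.957100))/(1+7/200) = 578/625 ≈ 0.924800
step 4 [4y] zero: DF = P = 459/500 ≈ 0.918000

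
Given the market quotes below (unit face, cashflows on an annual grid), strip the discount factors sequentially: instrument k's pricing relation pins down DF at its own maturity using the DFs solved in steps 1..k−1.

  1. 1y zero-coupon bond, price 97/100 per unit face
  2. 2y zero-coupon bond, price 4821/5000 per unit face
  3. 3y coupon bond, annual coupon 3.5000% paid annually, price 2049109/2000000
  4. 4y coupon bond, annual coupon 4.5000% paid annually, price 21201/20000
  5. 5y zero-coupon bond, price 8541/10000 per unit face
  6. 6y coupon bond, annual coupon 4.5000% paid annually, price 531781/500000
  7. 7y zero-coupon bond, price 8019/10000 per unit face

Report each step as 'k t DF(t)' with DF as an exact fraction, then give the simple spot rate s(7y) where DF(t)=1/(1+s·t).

1 1 97/100
2 2 4821/5000
3 3 1849/2000
4 4 8913/10000
5 5 8541/10000
6 6 1639/2000
7 7 8019/10000
s(7y) = (1/(8019/10000) − 1)/(7) = 283/8019 ≈ 3.5291%

step 1 [1y] zero: DF = P = 97/100 ≈ 0.970000
step 2 [2y] zero: DF = P = 4821/5000 ≈ 0.964200
step 3 [3y] bond c/1=7/200: DF=(2049109/2000000 − 7/200·(0.970000+0.964200))/(1+7/200) = 1849/2000 ≈ 0.924500
step 4 [4y] bond c/1=9/200: DF=(21201/20000 − 9/200·(0.970000+0.964200+0.924500))/(1+9/200) = 8913/10000 ≈ 0.891300
step 5 [5y] zero: DF = P = 8541/10000 ≈ 0.854100
step 6 [6y] bond c/1=9/200: DF=(531781/500000 − 9/200·(0.970000+0.964200+0.924500+0.891300+0.854100))/(1+9/200) = 1639/2000 ≈ 0.819500
step 7 [7y] zero: DF = P = 8019/10000 ≈ 0.801900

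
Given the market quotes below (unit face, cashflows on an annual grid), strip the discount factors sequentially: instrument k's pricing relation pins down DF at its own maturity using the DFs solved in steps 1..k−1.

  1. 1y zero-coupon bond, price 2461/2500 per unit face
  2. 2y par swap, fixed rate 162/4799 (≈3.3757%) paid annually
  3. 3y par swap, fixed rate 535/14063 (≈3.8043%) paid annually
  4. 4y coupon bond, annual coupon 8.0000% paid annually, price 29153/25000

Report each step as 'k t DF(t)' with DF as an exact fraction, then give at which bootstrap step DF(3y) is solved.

step 1 [1y] zero: DF = P = 2461/2500 ≈ 0.984400
step 2 [2y] swap r/1=162/4799: DF=(1 − 162/4799·(0.984400))/(1+162/4799) = 1169/1250 ≈ 0.935200
step 3 [3y] swap r/1=535/14063: DF=(1 − 535/14063·(0.984400+0.935200))/(1+535/14063) = 893/1000 ≈ 0.893000
step 4 [4y] bond c/1=2/25: DF=(29153/25000 − 2/25·(0.984400+0.935200+0.893000))/(1+2/25) = 4357/5000 ≈ 0.871400

1 1 2461/2500
2 2 1169/1250
3 3 893/1000
4 4 4357/5000
DF(3y) is solved at step 3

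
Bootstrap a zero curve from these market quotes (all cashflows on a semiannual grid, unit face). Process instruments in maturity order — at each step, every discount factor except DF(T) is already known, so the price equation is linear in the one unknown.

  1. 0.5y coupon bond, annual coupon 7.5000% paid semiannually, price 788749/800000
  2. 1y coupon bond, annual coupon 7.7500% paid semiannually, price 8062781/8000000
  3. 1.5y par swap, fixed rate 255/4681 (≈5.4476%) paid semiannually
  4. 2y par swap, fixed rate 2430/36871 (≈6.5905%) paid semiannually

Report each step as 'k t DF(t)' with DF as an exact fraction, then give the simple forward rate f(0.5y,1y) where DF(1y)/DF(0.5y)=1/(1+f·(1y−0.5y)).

1 1/2 9503/10000
2 1 2337/2500
3 3/2 1847/2000
4 2 1757/2000
f(0.5y,1y) = ((9503/10000)/(2337/2500) − 1)/(1/2) = 155/4674 ≈ 3.3162%

step 1 [0.5y] bond c/2=3/80: DF=(788749/800000 − 3/80·(0))/(1+3/80) = 9503/10000 ≈ 0.950300
step 2 [1y] bond c/2=31/800: DF=(8062781/8000000 − 31/800·(0.950300))/(1+31/800) = 2337/2500 ≈ 0.934800
step 3 [1.5y] swap r/2=255/9362: DF=(1 − 255/9362·(0.950300+0.934800))/(1+255/9362) = 1847/2000 ≈ 0.923500
step 4 [2y] swap r/2=1215/36871: DF=(1 − 1215/36871·(0.950300+0.934800+0.923500))/(1+1215/36871) = 1757/2000 ≈ 0.878500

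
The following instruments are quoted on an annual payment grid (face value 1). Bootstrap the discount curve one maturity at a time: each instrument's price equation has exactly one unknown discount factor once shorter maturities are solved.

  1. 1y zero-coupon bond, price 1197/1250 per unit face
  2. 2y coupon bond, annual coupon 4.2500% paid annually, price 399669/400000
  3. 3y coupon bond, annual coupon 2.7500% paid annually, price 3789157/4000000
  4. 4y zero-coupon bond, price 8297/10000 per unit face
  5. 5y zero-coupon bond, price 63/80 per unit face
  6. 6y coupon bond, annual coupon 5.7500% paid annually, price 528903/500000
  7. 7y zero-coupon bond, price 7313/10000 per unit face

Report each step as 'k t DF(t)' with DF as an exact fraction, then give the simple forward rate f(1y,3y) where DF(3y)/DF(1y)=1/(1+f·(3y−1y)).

step 1 [1y] zero: DF = P = 1197/1250 ≈ 0.957600
step 2 [2y] bond c/1=17/400: DF=(399669/400000 − 17/400·(0.957600))/(1+17/400) = 4597/5000 ≈ 0.919400
step 3 [3y] bond c/1=11/400: DF=(3789157/4000000 − 11/400·(0.957600+0.919400))/(1+11/400) = 8717/10000 ≈ 0.871700
step 4 [4y] zero: DF = P = 8297/10000 ≈ 0.829700
step 5 [5y] zero: DF = P = 63/80 ≈ 0.787500
step 6 [6y] bond c/1=23/400: DF=(528903/500000 − 23/400·(0.957600+0.919400+0.871700+0.829700+0.787500))/(1+23/400) = 7629/10000 ≈ 0.762900
step 7 [7y] zero: DF = P = 7313/10000 ≈ 0.731300

1 1 1197/1250
2 2 4597/5000
3 3 8717/10000
4 4 8297/10000
5 5 63/80
6 6 7629/10000
7 7 7313/10000
f(1y,3y) = ((1197/1250)/(8717/10000) − 1)/(2) = 859/17434 ≈ 4.9272%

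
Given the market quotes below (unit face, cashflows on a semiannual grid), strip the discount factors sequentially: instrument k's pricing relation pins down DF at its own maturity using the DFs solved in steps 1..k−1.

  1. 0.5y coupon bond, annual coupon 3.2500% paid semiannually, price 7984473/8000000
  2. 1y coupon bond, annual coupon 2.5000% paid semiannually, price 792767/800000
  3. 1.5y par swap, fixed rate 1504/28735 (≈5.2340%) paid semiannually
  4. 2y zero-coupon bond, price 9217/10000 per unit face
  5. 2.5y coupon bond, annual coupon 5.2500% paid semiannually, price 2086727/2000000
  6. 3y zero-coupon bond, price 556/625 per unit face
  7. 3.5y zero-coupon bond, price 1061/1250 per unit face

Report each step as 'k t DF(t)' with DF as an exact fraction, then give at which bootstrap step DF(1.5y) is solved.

step 1 [0.5y] bond c/2=13/800: DF=(7984473/8000000 − 13/800·(0))/(1+13/800) = 9821/10000 ≈ 0.982100
step 2 [1y] bond c/2=1/80: DF=(792767/800000 − 1/80·(0.982100))/(1+1/80) = 4833/5000 ≈ 0.966600
step 3 [1.5y] swap r/2=752/28735: DF=(1 − 752/28735·(0.982100+0.966600))/(1+752/28735) = 578/625 ≈ 0.924800
step 4 [2y] zero: DF = P = 9217/10000 ≈ 0.921700
step 5 [2.5y] bond c/2=21/800: DF=(2086727/2000000 − 21/800·(0.982100+0.966600+0.924800+0.921700))/(1+21/800) = 2299/2500 ≈ 0.919600
step 6 [3y] zero: DF = P = 556/625 ≈ 0.889600
step 7 [3.5y] zero: DF = P = 1061/1250 ≈ 0.848800

1 1/2 9821/10000
2 1 4833/5000
3 3/2 578/625
4 2 9217/10000
5 5/2 2299/2500
6 3 556/625
7 7/2 1061/1250
DF(1.5y) is solved at step 3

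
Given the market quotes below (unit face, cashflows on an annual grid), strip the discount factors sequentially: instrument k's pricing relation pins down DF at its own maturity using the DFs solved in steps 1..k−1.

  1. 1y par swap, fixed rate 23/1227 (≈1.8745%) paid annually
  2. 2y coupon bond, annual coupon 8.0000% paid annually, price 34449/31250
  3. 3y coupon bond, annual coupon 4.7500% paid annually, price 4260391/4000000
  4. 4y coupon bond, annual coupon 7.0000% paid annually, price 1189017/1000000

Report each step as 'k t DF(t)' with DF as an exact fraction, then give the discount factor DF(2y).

step 1 [1y] swap r/1=23/1227: DF=(1 − 23/1227·(0))/(1+23/1227) = 1227/1250 ≈ 0.981600
step 2 [2y] bond c/1=2/25: DF=(34449/31250 − 2/25·(0.981600))/(1+2/25) = 237/250 ≈ 0.948000
step 3 [3y] bond c/1=19/400: DF=(4260391/4000000 − 19/400·(0.981600+0.948000))/(1+19/400) = 9293/10000 ≈ 0.929300
step 4 [4y] bond c/1=7/100: DF=(1189017/1000000 − 7/100·(0.981600+0.948000+0.929300))/(1+7/100) = 4621/5000 ≈ 0.924200

1 1 1227/1250
2 2 237/250
3 3 9293/10000
4 4 4621/5000
DF(2y) = 237/250 ≈ 0.948000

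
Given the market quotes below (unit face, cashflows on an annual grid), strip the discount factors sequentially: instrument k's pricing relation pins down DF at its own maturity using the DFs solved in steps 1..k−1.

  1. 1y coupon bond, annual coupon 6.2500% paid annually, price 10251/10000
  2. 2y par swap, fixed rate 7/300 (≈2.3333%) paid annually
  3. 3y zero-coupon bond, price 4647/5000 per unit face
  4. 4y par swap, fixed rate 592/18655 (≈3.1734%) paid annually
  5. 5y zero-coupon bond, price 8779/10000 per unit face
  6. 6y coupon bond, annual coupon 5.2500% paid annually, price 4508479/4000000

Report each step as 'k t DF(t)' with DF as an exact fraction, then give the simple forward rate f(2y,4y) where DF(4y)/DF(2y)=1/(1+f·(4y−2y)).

1 1 603/625
2 2 597/625
3 3 4647/5000
4 4 551/625
5 5 8779/10000
6 6 841/1000
f(2y,4y) = ((597/625)/(551/625) − 1)/(2) = 23/551 ≈ 4.1742%

step 1 [1y] bond c/1=1/16: DF=(10251/10000 − 1/16·(0))/(1+1/16) = 603/625 ≈ 0.964800
step 2 [2y] swap r/1=7/300: DF=(1 − 7/300·(0.964800))/(1+7/300) = 597/625 ≈ 0.955200
step 3 [3y] zero: DF = P = 4647/5000 ≈ 0.929400
step 4 [4y] swap r/1=592/18655: DF=(1 − 592/18655·(0.964800+0.955200+0.929400))/(1+592/18655) = 551/625 ≈ 0.881600
step 5 [5y] zero: DF = P = 8779/10000 ≈ 0.877900
step 6 [6y] bond c/1=21/400: DF=(4508479/4000000 − 21/400·(0.964800+0.955200+0.929400+0.881600+0.877900))/(1+21/400) = 841/1000 ≈ 0.841000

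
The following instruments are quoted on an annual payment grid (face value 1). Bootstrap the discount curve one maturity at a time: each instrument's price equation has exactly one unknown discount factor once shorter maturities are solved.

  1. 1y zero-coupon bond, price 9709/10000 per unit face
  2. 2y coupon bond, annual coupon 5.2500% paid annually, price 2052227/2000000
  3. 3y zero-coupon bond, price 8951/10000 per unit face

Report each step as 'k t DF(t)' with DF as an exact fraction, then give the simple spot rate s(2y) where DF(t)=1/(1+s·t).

step 1 [1y] zero: DF = P = 9709/10000 ≈ 0.970900
step 2 [2y] bond c/1=21/400: DF=(2052227/2000000 − 21/400·(0.970900))/(1+21/400) = 1853/2000 ≈ 0.926500
step 3 [3y] zero: DF = P = 8951/10000 ≈ 0.895100

1 1 9709/10000
2 2 1853/2000
3 3 8951/10000
s(2y) = (1/(1853/2000) − 1)/(2) = 147/3706 ≈ 3.9665%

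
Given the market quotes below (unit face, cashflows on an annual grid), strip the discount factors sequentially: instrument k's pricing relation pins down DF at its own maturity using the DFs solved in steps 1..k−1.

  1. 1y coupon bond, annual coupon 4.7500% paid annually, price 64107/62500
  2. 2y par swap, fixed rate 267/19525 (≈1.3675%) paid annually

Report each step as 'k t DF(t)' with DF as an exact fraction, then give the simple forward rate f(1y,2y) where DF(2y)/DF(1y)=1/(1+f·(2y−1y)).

step 1 [1y] bond c/1=19/400: DF=(64107/62500 − 19/400·(0))/(1+19/400) = 612/625 ≈ 0.979200
step 2 [2y] swap r/1=267/19525: DF=(1 − 267/19525·(0.979200))/(1+267/19525) = 9733/10000 ≈ 0.973300

1 1 612/625
2 2 9733/10000
f(1y,2y) = ((612/625)/(9733/10000) − 1)/(1) = 59/9733 ≈ 0.6062%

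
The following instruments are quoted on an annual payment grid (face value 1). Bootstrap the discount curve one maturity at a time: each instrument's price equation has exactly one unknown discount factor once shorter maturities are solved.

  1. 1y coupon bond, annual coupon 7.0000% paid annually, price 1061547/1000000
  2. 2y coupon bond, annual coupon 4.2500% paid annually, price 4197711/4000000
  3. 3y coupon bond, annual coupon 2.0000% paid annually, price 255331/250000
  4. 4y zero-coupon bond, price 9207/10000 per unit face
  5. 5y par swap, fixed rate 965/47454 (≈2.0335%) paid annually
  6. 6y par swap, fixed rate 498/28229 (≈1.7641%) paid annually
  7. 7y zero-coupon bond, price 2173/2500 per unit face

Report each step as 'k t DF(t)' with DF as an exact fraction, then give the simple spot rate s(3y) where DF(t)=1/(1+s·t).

step 1 [1y] bond c/1=7/100: DF=(1061547/1000000 − 7/100·(0))/(1+7/100) = 9921/10000 ≈ 0.992100
step 2 [2y] bond c/1=17/400: DF=(4197711/4000000 − 17/400·(0.992100))/(1+17/400) = 4831/5000 ≈ 0.966200
step 3 [3y] bond c/1=1/50: DF=(255331/250000 − 1/50·(0.992100+0.966200))/(1+1/50) = 9629/10000 ≈ 0.962900
step 4 [4y] zero: DF = P = 9207/10000 ≈ 0.920700
step 5 [5y] swap r/1=965/47454: DF=(1 − 965/47454·(0.992100+0.966200+0.962900+0.920700))/(1+965/47454) = 1807/2000 ≈ 0.903500
step 6 [6y] swap r/1=498/28229: DF=(1 − 498/28229·(0.992100+0.966200+0.962900+0.920700+0.903500))/(1+498/28229) = 2251/2500 ≈ 0.900400
step 7 [7y] zero: DF = P = 2173/2500 ≈ 0.869200

1 1 9921/10000
2 2 4831/5000
3 3 9629/10000
4 4 9207/10000
5 5 1807/2000
6 6 2251/2500
7 7 2173/2500
s(3y) = (1/(9629/10000) − 1)/(3) = 371/28887 ≈ 1.2843%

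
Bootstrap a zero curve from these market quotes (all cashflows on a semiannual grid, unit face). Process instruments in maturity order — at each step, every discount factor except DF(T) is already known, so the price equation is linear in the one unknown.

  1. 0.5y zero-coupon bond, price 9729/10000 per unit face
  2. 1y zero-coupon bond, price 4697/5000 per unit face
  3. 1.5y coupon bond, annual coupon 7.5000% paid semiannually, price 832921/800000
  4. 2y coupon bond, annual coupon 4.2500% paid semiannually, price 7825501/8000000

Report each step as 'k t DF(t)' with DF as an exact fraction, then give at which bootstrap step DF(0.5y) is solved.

1 1/2 9729/10000
2 1 4697/5000
3 3/2 584/625
4 2 4493/5000
DF(0.5y) is solved at step 1

step 1 [0.5y] zero: DF = P = 9729/10000 ≈ 0.972900
step 2 [1y] zero: DF = P = 4697/5000 ≈ 0.939400
step 3 [1.5y] bond c/2=3/80: DF=(832921/800000 − 3/80·(0.972900+0.939400))/(1+3/80) = 584/625 ≈ 0.934400
step 4 [2y] bond c/2=17/800: DF=(7825501/8000000 − 17/800·(0.972900+0.939400+0.934400))/(1+17/800) = 4493/5000 ≈ 0.898600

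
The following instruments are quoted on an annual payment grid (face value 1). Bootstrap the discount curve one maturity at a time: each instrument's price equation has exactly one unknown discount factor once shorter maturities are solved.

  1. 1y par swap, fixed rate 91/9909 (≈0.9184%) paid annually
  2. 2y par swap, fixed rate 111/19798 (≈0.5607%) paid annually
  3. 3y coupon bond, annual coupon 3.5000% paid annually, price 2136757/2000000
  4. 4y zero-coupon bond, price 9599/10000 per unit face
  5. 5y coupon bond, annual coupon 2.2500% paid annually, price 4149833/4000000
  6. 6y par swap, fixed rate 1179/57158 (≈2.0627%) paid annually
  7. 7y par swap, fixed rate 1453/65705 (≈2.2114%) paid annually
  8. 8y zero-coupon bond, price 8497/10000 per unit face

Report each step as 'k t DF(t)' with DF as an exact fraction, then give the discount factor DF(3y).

1 1 9909/10000
2 2 9889/10000
3 3 9653/10000
4 4 9599/10000
5 5 9287/10000
6 6 8821/10000
7 7 8547/10000
8 8 8497/10000
DF(3y) = 9653/10000 ≈ 0.965300

step 1 [1y] swap r/1=91/9909: DF=(1 − 91/9909·(0))/(1+91/9909) = 9909/10000 ≈ 0.990900
step 2 [2y] swap r/1=111/19798: DF=(1 − 111/19798·(0.990900))/(1+111/19798) = 9889/10000 ≈ 0.988900
step 3 [3y] bond c/1=7/200: DF=(2136757/2000000 − 7/200·(0.990900+0.988900))/(1+7/200) = 9653/10000 ≈ 0.965300
step 4 [4y] zero: DF = P = 9599/10000 ≈ 0.959900
step 5 [5y] bond c/1=9/400: DF=(4149833/4000000 − 9/400·(0.990900+0.988900+0.965300+0.959900))/(1+9/400) = 9287/10000 ≈ 0.928700
step 6 [6y] swap r/1=1179/57158: DF=(1 − 1179/57158·(0.990900+0.988900+0.965300+0.959900+0.928700))/(1+1179/57158) = 8821/10000 ≈ 0.882100
step 7 [7y] swap r/1=1453/65705: DF=(1 − 1453/65705·(0.990900+0.988900+0.965300+0.959900+0.928700+0.882100))/(1+1453/65705) = 8547/10000 ≈ 0.854700
step 8 [8y] zero: DF = P = 8497/10000 ≈ 0.849700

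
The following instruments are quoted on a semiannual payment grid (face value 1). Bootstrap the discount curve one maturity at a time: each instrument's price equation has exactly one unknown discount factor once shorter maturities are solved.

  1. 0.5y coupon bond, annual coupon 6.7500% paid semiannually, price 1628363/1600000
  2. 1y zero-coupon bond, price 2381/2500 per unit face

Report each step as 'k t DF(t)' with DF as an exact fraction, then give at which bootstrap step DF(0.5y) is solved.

step 1 [0.5y] bond c/2=27/800: DF=(1628363/1600000 − 27/800·(0))/(1+27/800) = 1969/2000 ≈ 0.984500
step 2 [1y] zero: DF = P = 2381/2500 ≈ 0.952400

1 1/2 1969/2000
2 1 2381/2500
DF(0.5y) is solved at step 1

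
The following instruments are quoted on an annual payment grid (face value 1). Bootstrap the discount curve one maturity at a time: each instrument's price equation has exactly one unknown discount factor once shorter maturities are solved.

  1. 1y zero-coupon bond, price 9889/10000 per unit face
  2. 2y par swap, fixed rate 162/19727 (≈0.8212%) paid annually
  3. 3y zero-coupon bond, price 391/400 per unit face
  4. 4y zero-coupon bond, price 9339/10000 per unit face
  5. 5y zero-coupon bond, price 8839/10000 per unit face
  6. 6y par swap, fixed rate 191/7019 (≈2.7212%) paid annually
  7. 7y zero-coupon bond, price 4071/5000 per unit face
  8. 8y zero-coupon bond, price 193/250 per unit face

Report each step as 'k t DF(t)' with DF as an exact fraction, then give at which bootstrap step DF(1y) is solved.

1 1 9889/10000
2 2 4919/5000
3 3 391/400
4 4 9339/10000
5 5 8839/10000
6 6 1059/1250
7 7 4071/5000
8 8 193/250
DF(1y) is solved at step 1

step 1 [1y] zero: DF = P = 9889/10000 ≈ 0.988900
step 2 [2y] swap r/1=162/19727: DF=(1 − 162/19727·(0.988900))/(1+162/19727) = 4919/5000 ≈ 0.983800
step 3 [3y] zero: DF = P = 391/400 ≈ 0.977500
step 4 [4y] zero: DF = P = 9339/10000 ≈ 0.933900
step 5 [5y] zero: DF = P = 8839/10000 ≈ 0.883900
step 6 [6y] swap r/1=191/7019: DF=(1 − 191/7019·(0.988900+0.983800+0.977500+0.933900+0.883900))/(1+191/7019) = 1059/1250 ≈ 0.847200
step 7 [7y] zero: DF = P = 4071/5000 ≈ 0.814200
step 8 [8y] zero: DF = P = 193/250 ≈ 0.772000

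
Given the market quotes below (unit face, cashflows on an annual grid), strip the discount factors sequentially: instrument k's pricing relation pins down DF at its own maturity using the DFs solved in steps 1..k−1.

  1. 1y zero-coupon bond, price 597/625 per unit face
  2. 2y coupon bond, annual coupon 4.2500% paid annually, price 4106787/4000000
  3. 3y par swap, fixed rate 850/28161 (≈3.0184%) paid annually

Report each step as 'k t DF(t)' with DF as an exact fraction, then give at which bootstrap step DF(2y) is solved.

step 1 [1y] zero: DF = P = 597/625 ≈ 0.955200
step 2 [2y] bond c/1=17/400: DF=(4106787/4000000 − 17/400·(0.955200))/(1+17/400) = 9459/10000 ≈ 0.945900
step 3 [3y] swap r/1=850/28161: DF=(1 − 850/28161·(0.955200+0.945900))/(1+850/28161) = 183/200 ≈ 0.915000

1 1 597/625
2 2 9459/10000
3 3 183/200
DF(2y) is solved at step 2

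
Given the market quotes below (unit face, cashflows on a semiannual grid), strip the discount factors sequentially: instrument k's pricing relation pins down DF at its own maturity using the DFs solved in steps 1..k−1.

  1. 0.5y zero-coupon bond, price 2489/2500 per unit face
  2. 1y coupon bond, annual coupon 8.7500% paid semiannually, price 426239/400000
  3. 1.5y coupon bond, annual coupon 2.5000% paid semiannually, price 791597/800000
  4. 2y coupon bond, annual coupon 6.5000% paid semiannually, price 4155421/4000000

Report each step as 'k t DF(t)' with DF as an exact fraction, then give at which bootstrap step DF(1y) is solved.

step 1 [0.5y] zero: DF = P = 2489/2500 ≈ 0.995600
step 2 [1y] bond c/2=7/160: DF=(426239/400000 − 7/160·(0.995600))/(1+7/160) = 612/625 ≈ 0.979200
step 3 [1.5y] bond c/2=1/80: DF=(791597/800000 − 1/80·(0.995600+0.979200))/(1+1/80) = 9529/10000 ≈ 0.952900
step 4 [2y] bond c/2=13/400: DF=(4155421/4000000 − 13/400·(0.995600+0.979200+0.952900))/(1+13/400) = 457/500 ≈ 0.914000

1 1/2 2489/2500
2 1 612/625
3 3/2 9529/10000
4 2 457/500
DF(1y) is solved at step 2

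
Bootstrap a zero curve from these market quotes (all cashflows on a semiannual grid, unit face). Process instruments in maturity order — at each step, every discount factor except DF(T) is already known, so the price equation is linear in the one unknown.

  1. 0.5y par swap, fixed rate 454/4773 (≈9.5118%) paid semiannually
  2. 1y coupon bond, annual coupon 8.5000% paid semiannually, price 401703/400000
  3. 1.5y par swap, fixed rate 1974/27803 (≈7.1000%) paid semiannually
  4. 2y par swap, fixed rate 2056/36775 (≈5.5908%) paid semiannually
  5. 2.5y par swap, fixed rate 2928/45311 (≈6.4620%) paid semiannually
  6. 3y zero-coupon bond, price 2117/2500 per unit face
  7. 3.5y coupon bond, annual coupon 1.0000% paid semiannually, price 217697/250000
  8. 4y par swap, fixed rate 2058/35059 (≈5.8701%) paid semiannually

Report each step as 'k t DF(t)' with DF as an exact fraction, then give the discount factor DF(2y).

1 1/2 4773/5000
2 1 2311/2500
3 3/2 9013/10000
4 2 2243/2500
5 5/2 1067/1250
6 3 2117/2500
7 7/2 8397/10000
8 4 3971/5000
DF(2y) = 2243/2500 ≈ 0.897200

step 1 [0.5y] swap r/2=227/4773: DF=(1 − 227/4773·(0))/(1+227/4773) = 4773/5000 ≈ 0.954600
step 2 [1y] bond c/2=17/400: DF=(401703/400000 − 17/400·(0.954600))/(1+17/400) = 2311/2500 ≈ 0.924400
step 3 [1.5y] swap r/2=987/27803: DF=(1 − 987/27803·(0.954600+0.924400))/(1+987/27803) = 9013/10000 ≈ 0.901300
step 4 [2y] swap r/2=1028/36775: DF=(1 − 1028/36775·(0.954600+0.924400+0.901300))/(1+1028/36775) = 2243/2500 ≈ 0.897200
step 5 [2.5y] swap r/2=1464/45311: DF=(1 − 1464/45311·(0.954600+0.924400+0.901300+0.897200))/(1+1464/45311) = 1067/1250 ≈ 0.853600
step 6 [3y] zero: DF = P = 2117/2500 ≈ 0.846800
step 7 [3.5y] bond c/2=1/200: DF=(217697/250000 − 1/200·(0.954600+0.924400+0.901300+0.897200+0.853600+0.846800))/(1+1/200) = 8397/10000 ≈ 0.839700
step 8 [4y] swap r/2=1029/35059: DF=(1 − 1029/35059·(0.954600+0.924400+0.901300+0.897200+0.853600+0.846800+0.839700))/(1+1029/35059) = 3971/5000 ≈ 0.794200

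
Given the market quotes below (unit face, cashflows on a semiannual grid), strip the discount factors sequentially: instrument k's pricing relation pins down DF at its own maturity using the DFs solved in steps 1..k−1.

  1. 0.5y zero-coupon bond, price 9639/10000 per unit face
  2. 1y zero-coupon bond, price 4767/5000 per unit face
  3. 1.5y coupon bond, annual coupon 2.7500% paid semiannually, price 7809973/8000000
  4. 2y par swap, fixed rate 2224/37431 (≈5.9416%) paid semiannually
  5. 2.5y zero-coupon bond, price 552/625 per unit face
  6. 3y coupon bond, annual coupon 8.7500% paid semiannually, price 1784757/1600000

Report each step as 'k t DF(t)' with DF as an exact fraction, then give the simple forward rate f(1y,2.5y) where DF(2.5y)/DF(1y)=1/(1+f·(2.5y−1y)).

step 1 [0.5y] zero: DF = P = 9639/10000 ≈ 0.963900
step 2 [1y] zero: DF = P = 4767/5000 ≈ 0.953400
step 3 [1.5y] bond c/2=11/800: DF=(7809973/8000000 − 11/800·(0.963900+0.953400))/(1+11/800) = 937/1000 ≈ 0.937000
step 4 [2y] swap r/2=1112/37431: DF=(1 − 1112/37431·(0.963900+0.953400+0.937000))/(1+1112/37431) = 1111/1250 ≈ 0.888800
step 5 [2.5y] zero: DF = P = 552/625 ≈ 0.883200
step 6 [3y] bond c/2=7/160: DF=(1784757/1600000 − 7/160·(0.963900+0.953400+0.937000+0.888800+0.883200))/(1+7/160) = 2187/2500 ≈ 0.874800

1 1/2 9639/10000
2 1 4767/5000
3 3/2 937/1000
4 2 1111/1250
5 5/2 552/625
6 3 2187/2500
f(1y,2.5y) = ((4767/5000)/(552/625) − 1)/(3/2) = 39/736 ≈ 5.2989%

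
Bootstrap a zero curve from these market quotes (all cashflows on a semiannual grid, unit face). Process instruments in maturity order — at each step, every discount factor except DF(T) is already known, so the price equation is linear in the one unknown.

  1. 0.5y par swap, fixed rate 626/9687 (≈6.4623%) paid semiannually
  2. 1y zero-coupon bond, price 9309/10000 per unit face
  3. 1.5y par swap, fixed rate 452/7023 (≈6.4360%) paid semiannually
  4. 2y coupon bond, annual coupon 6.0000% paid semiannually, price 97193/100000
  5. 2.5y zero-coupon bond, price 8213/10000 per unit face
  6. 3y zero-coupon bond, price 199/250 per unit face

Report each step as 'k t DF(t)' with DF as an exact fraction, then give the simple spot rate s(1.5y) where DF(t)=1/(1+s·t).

step 1 [0.5y] swap r/2=313/9687: DF=(1 − 313/9687·(0))/(1+313/9687) = 9687/10000 ≈ 0.968700
step 2 [1y] zero: DF = P = 9309/10000 ≈ 0.930900
step 3 [1.5y] swap r/2=226/7023: DF=(1 − 226/7023·(0.968700+0.930900))/(1+226/7023) = 1137/1250 ≈ 0.909600
step 4 [2y] bond c/2=3/100: DF=(97193/100000 − 3/100·(0.968700+0.930900+0.909600))/(1+3/100) = 4309/5000 ≈ 0.861800
step 5 [2.5y] zero: DF = P = 8213/10000 ≈ 0.821300
step 6 [3y] zero: DF = P = 199/250 ≈ 0.796000

1 1/2 9687/10000
2 1 9309/10000
3 3/2 1137/1250
4 2 4309/5000
5 5/2 8213/10000
6 3 199/250
s(1.5y) = (1/(1137/1250) − 1)/(3/2) = 226/3411 ≈ 6.6256%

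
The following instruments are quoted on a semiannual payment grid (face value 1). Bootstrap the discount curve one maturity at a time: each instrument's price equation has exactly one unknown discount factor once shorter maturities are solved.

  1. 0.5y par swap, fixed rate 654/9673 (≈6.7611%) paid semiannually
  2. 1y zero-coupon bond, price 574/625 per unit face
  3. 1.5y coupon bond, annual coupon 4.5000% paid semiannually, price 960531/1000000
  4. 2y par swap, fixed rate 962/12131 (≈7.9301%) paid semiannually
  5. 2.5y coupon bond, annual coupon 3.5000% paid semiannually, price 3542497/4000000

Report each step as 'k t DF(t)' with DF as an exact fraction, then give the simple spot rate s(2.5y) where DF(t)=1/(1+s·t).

1 1/2 9673/10000
2 1 574/625
3 3/2 8979/10000
4 2 8557/10000
5 5/2 4039/5000
s(2.5y) = (1/(4039/5000) − 1)/(5/2) = 1922/20195 ≈ 9.5172%

step 1 [0.5y] swap r/2=327/9673: DF=(1 − 327/9673·(0))/(1+327/9673) = 9673/10000 ≈ 0.967300
step 2 [1y] zero: DF = P = 574/625 ≈ 0.918400
step 3 [1.5y] bond c/2=9/400: DF=(960531/1000000 − 9/400·(0.967300+0.918400))/(1+9/400) = 8979/10000 ≈ 0.897900
step 4 [2y] swap r/2=481/12131: DF=(1 − 481/12131·(0.967300+0.918400+0.897900))/(1+481/12131) = 8557/10000 ≈ 0.855700
step 5 [2.5y] bond c/2=7/400: DF=(3542497/4000000 − 7/400·(0.967300+0.918400+0.897900+0.855700))/(1+7/400) = 4039/5000 ≈ 0.807800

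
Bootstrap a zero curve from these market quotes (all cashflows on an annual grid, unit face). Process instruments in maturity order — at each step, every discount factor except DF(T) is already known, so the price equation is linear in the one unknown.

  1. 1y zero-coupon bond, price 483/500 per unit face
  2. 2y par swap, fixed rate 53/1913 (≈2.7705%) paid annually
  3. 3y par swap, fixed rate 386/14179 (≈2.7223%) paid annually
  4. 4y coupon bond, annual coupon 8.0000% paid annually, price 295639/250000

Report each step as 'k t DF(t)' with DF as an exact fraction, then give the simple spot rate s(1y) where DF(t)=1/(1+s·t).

1 1 483/500
2 2 947/1000
3 3 2307/2500
4 4 8849/10000
s(1y) = (1/(483/500) − 1)/(1) = 17/483 ≈ 3.5197%

step 1 [1y] zero: DF = P = 483/500 ≈ 0.966000
step 2 [2y] swap r/1=53/1913: DF=(1 − 53/1913·(0.966000))/(1+53/1913) = 947/1000 ≈ 0.947000
step 3 [3y] swap r/1=386/14179: DF=(1 − 386/14179·(0.966000+0.947000))/(1+386/14179) = 2307/2500 ≈ 0.922800
step 4 [4y] bond c/1=2/25: DF=(295639/250000 − 2/25·(0.966000+0.947000+0.922800))/(1+2/25) = 8849/10000 ≈ 0.884900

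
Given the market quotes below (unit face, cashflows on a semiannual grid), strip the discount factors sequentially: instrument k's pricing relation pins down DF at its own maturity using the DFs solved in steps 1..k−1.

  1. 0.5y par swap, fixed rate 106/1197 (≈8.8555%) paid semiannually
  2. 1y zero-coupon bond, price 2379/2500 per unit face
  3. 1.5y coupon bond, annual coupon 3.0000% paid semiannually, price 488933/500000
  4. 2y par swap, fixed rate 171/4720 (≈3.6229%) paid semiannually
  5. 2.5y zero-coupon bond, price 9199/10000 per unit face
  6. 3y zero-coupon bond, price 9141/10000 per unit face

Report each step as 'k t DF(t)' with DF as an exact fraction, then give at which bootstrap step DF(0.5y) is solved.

step 1 [0.5y] swap r/2=53/1197: DF=(1 − 53/1197·(0))/(1+53/1197) = 1197/1250 ≈ 0.957600
step 2 [1y] zero: DF = P = 2379/2500 ≈ 0.951600
step 3 [1.5y] bond c/2=3/200: DF=(488933/500000 − 3/200·(0.957600+0.951600))/(1+3/200) = 1169/1250 ≈ 0.935200
step 4 [2y] swap r/2=171/9440: DF=(1 − 171/9440·(0.957600+0.951600+0.935200))/(1+171/9440) = 2329/2500 ≈ 0.931600
step 5 [2.5y] zero: DF = P = 9199/10000 ≈ 0.919900
step 6 [3y] zero: DF = P = 9141/10000 ≈ 0.914100

1 1/2 1197/1250
2 1 2379/2500
3 3/2 1169/1250
4 2 2329/2500
5 5/2 9199/10000
6 3 9141/10000
DF(0.5y) is solved at step 1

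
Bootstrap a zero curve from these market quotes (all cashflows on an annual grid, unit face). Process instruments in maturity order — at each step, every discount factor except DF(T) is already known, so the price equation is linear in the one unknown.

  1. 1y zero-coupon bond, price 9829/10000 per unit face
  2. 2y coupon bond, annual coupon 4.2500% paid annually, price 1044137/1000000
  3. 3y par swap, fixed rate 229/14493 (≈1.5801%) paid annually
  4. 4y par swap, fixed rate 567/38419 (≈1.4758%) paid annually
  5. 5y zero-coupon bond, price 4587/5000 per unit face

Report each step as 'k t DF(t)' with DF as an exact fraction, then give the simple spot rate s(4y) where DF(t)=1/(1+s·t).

1 1 9829/10000
2 2 1923/2000
3 3 4771/5000
4 4 9433/10000
5 5 4587/5000
s(4y) = (1/(9433/10000) − 1)/(4) = 567/37732 ≈ 1.5027%

step 1 [1y] zero: DF = P = 9829/10000 ≈ 0.982900
step 2 [2y] bond c/1=17/400: DF=(1044137/1000000 − 17/400·(0.982900))/(1+17/400) = 1923/2000 ≈ 0.961500
step 3 [3y] swap r/1=229/14493: DF=(1 − 229/14493·(0.982900+0.961500))/(1+229/14493) = 4771/5000 ≈ 0.954200
step 4 [4y] swap r/1=567/38419: DF=(1 − 567/38419·(0.982900+0.961500+0.954200))/(1+567/38419) = 9433/10000 ≈ 0.943300
step 5 [5y] zero: DF = P = 4587/5000 ≈ 0.917400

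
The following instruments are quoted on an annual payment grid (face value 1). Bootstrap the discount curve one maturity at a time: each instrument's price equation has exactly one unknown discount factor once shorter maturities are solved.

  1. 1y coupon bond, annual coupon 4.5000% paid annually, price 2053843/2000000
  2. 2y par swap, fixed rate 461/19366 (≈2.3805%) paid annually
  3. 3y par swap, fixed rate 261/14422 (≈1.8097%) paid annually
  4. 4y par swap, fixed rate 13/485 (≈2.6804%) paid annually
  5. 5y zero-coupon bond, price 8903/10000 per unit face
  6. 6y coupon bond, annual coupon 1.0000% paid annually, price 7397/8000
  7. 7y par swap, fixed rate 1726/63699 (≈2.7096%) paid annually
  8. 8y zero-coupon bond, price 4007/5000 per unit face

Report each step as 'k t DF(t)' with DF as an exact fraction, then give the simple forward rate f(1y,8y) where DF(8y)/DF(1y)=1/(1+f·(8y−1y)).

step 1 [1y] bond c/1=9/200: DF=(2053843/2000000 − 9/200·(0))/(1+9/200) = 9827/10000 ≈ 0.982700
step 2 [2y] swap r/1=461/19366: DF=(1 − 461/19366·(0.982700))/(1+461/19366) = 9539/10000 ≈ 0.953900
step 3 [3y] swap r/1=261/14422: DF=(1 − 261/14422·(0.982700+0.953900))/(1+261/14422) = 4739/5000 ≈ 0.947800
step 4 [4y] swap r/1=13/485: DF=(1 − 13/485·(0.982700+0.953900+0.947800))/(1+13/485) = 4493/5000 ≈ 0.898600
step 5 [5y] zero: DF = P = 8903/10000 ≈ 0.890300
step 6 [6y] bond c/1=1/100: DF=(7397/8000 − 1/100·(0.982700+0.953900+0.947800+0.898600+0.890300))/(1+1/100) = 2173/2500 ≈ 0.869200
step 7 [7y] swap r/1=1726/63699: DF=(1 − 1726/63699·(0.982700+0.953900+0.947800+0.898600+0.890300+0.869200))/(1+1726/63699) = 4137/5000 ≈ 0.827400
step 8 [8y] zero: DF = P = 4007/5000 ≈ 0.801400

1 1 9827/10000
2 2 9539/10000
3 3 4739/5000
4 4 4493/5000
5 5 8903/10000
6 6 2173/2500
7 7 4137/5000
8 8 4007/5000
f(1y,8y) = ((9827/10000)/(4007/5000) − 1)/(7) = 259/8014 ≈ 3.2318%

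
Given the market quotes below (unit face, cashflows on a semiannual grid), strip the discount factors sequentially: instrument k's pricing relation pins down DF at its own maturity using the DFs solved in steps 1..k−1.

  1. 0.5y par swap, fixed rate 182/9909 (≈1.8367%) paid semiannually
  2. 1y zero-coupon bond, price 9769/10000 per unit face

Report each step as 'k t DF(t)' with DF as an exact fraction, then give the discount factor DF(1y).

1 1/2 9909/10000
2 1 9769/10000
DF(1y) = 9769/10000 ≈ 0.976900

step 1 [0.5y] swap r/2=91/9909: DF=(1 − 91/9909·(0))/(1+91/9909) = 9909/10000 ≈ 0.990900
step 2 [1y] zero: DF = P = 9769/10000 ≈ 0.976900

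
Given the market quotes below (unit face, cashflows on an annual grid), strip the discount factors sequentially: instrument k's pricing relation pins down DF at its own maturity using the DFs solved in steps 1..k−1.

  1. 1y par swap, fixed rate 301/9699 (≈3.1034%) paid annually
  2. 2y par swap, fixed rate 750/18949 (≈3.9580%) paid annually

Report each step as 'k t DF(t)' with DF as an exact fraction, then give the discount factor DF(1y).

1 1 9699/10000
2 2 37/40
DF(1y) = 9699/10000 ≈ 0.969900

step 1 [1y] swap r/1=301/9699: DF=(1 − 301/9699·(0))/(1+301/9699) = 9699/10000 ≈ 0.969900
step 2 [2y] swap r/1=750/18949: DF=(1 − 750/18949·(0.969900))/(1+750/18949) = 37/40 ≈ 0.925000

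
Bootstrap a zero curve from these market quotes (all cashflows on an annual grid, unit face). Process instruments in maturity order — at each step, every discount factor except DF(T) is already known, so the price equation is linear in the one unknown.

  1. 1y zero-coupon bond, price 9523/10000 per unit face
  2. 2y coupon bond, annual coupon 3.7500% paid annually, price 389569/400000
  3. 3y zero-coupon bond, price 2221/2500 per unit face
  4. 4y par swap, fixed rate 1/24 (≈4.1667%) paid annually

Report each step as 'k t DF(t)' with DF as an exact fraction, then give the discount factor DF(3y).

step 1 [1y] zero: DF = P = 9523/10000 ≈ 0.952300
step 2 [2y] bond c/1=3/80: DF=(389569/400000 − 3/80·(0.952300))/(1+3/80) = 9043/10000 ≈ 0.904300
step 3 [3y] zero: DF = P = 2221/2500 ≈ 0.888400
step 4 [4y] swap r/1=1/24: DF=(1 − 1/24·(0.952300+0.904300+0.888400))/(1+1/24) = 4251/5000 ≈ 0.850200

1 1 9523/10000
2 2 9043/10000
3 3 2221/2500
4 4 4251/5000
DF(3y) = 2221/2500 ≈ 0.888400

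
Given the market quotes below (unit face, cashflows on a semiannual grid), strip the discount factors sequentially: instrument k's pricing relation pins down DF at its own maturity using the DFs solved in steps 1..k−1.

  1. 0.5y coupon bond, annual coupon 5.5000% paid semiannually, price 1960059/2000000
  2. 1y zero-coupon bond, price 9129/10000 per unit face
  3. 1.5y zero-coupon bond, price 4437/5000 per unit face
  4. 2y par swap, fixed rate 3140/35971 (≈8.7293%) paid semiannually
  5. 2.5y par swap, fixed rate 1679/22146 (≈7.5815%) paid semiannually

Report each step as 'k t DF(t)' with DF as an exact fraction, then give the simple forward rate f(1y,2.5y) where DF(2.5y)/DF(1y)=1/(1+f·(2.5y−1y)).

step 1 [0.5y] bond c/2=11/400: DF=(1960059/2000000 − 11/400·(0))/(1+11/400) = 4769/5000 ≈ 0.953800
step 2 [1y] zero: DF = P = 9129/10000 ≈ 0.912900
step 3 [1.5y] zero: DF = P = 4437/5000 ≈ 0.887400
step 4 [2y] swap r/2=1570/35971: DF=(1 − 1570/35971·(0.953800+0.912900+0.887400))/(1+1570/35971) = 843/1000 ≈ 0.843000
step 5 [2.5y] swap r/2=1679/44292: DF=(1 − 1679/44292·(0.953800+0.912900+0.887400+0.843000))/(1+1679/44292) = 8321/10000 ≈ 0.832100

1 1/2 4769/5000
2 1 9129/10000
3 3/2 4437/5000
4 2 843/1000
5 5/2 8321/10000
f(1y,2.5y) = ((9129/10000)/(8321/10000) − 1)/(3/2) = 1616/24963 ≈ 6.4736%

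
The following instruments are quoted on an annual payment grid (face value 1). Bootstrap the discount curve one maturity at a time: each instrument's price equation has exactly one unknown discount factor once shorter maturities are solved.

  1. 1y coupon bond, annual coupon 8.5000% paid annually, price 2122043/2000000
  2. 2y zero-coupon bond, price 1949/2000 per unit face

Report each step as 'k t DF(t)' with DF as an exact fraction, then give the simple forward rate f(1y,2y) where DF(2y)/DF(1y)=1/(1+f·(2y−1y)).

1 1 9779/10000
2 2 1949/2000
f(1y,2y) = ((9779/10000)/(1949/2000) − 1)/(1) = 34/9745 ≈ 0.3489%

step 1 [1y] bond c/1=17/200: DF=(2122043/2000000 − 17/200·(0))/(1+17/200) = 9779/10000 ≈ 0.977900
step 2 [2y] zero: DF = P = 1949/2000 ≈ 0.974500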